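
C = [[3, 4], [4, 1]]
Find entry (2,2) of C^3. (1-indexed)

81

C^2 = [[25, 16], [16, 17]]
C^3 = [[139, 116], [116, 81]]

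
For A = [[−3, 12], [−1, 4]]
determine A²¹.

[[−3, 12], [−1, 4]]

A² = A (a projection; rank 1, trace 1), so A²¹ = A.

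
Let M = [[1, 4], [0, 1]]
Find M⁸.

M = I + N where N = [[0, 4], [0, 0]] is strictly upper-triangular, so N² = 0.
(I + N)⁸ = I + 8·N = [[1, 32], [0, 1]].

[[1, 32], [0, 1]]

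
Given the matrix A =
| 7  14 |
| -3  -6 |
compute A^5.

[[7, 14], [-3, -6]]

A² = A (a projection; rank 1, trace 1), so A^5 = A.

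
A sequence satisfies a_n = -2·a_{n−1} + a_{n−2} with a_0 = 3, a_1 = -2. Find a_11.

-18616

With companion matrix M = [[-2, 1], [1, 0]], [a_n, a_{n−1}]ᵀ = M·[a_{n−1}, a_{n−2}]ᵀ, so [a_11, a_10]ᵀ = M¹⁰·[a_1, a_0]ᵀ.
M¹⁰ = [[5741, -2378], [-2378, 985]], giving [a_11, a_10]ᵀ = [[-18616], [7711]].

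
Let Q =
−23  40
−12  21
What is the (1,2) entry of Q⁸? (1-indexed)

−65600

tr Q = −2 and det Q = −3, so the characteristic polynomial is λ² − (−2)λ + (−3) with roots −3 and 1.
Eigenvectors give P = [[2, −5], [1, −3]] with P⁻¹ = [[3, −5], [1, −2]], and Q = P·diag(−3, 1)·P⁻¹.
Then Q⁸ = P·diag(6561, 1)·P⁻¹ = [[13122, −5], [6561, −3]] · [[3, −5], [1, −2]] = [[39361, −65600], [19680, −32799]].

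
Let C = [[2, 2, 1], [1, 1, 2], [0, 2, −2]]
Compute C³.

C² = [[6, 8, 4], [3, 7, −1], [2, −2, 8]]
C³ = [[20, 28, 14], [13, 11, 19], [2, 18, −18]]

[[20, 28, 14], [13, 11, 19], [2, 18, −18]]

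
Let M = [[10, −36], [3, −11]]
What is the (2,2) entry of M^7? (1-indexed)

tr M = −1 and det M = −2, so the characteristic polynomial is λ² − (−1)λ + (−2) with roots 1 and −2.
Eigenvectors give P = [[4, 3], [1, 1]] with P⁻¹ = [[1, −3], [−1, 4]], and M = P·diag(1, −2)·P⁻¹.
Then M^7 = P·diag(1, −128)·P⁻¹ = [[4, −384], [1, −128]] · [[1, −3], [−1, 4]] = [[388, −1548], [129, −515]].

−515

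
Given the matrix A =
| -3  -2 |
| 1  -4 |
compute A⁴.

A² = [[7, 14], [-7, 14]]
A³ = [[-7, -70], [35, -42]]
A⁴ = [[-49, 294], [-147, 98]]

[[-49, 294], [-147, 98]]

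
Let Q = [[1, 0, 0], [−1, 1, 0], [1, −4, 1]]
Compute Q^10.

[[1, 0, 0], [−10, 1, 0], [190, −40, 1]]

Q = I + N where N = [[0, 0, 0], [−1, 0, 0], [1, −4, 0]] is strictly lower-triangular, so N^3 = 0.
(I + N)^10 = I + 10·N + 45·N^2 = [[1, 0, 0], [−10, 1, 0], [190, −40, 1]].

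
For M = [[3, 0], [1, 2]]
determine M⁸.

tr M = 5 and det M = 6, so the characteristic polynomial is λ² − (5)λ + (6) with roots 2 and 3.
Eigenvectors give P = [[0, -1], [-1, -1]] with P⁻¹ = [[1, -1], [-1, 0]], and M = P·diag(2, 3)·P⁻¹.
Then M⁸ = P·diag(256, 6561)·P⁻¹ = [[0, -6561], [-256, -6561]] · [[1, -1], [-1, 0]] = [[6561, 0], [6305, 256]].

[[6561, 0], [6305, 256]]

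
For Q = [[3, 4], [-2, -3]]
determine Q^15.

Q² = I (check: tr Q = 0 and det Q = -1), so Q^15 = Q since 15 is odd.

[[3, 4], [-2, -3]]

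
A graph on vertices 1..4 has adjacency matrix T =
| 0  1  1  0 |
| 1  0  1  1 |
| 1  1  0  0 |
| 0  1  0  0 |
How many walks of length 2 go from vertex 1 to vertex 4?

1

The number of length-2 walks from vertex 1 to vertex 4 is entry (1,4) of T², where T is the adjacency matrix.
T² = [[2, 1, 1, 1], [1, 3, 1, 0], [1, 1, 2, 1], [1, 0, 1, 1]]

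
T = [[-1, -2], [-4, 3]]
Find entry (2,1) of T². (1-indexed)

-8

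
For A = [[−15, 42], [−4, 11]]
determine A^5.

[[−1695, 5082], [−484, 1451]]

tr A = −4 and det A = 3, so the characteristic polynomial is λ² − (−4)λ + (3) with roots −1 and −3.
Eigenvectors give P = [[3, −7], [1, −2]] with P⁻¹ = [[−2, 7], [−1, 3]], and A = P·diag(−1, −3)·P⁻¹.
Then A^5 = P·diag(−1, −243)·P⁻¹ = [[−3, 1701], [−1, 486]] · [[−2, 7], [−1, 3]] = [[−1695, 5082], [−484, 1451]].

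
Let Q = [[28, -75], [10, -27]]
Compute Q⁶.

[[4054, -9975], [1330, -3261]]

tr Q = 1 and det Q = -6, so the characteristic polynomial is λ² − (1)λ + (-6) with roots 3 and -2.
Eigenvectors give P = [[3, -5], [1, -2]] with P⁻¹ = [[2, -5], [1, -3]], and Q = P·diag(3, -2)·P⁻¹.
Then Q⁶ = P·diag(729, 64)·P⁻¹ = [[2187, -320], [729, -128]] · [[2, -5], [1, -3]] = [[4054, -9975], [1330, -3261]].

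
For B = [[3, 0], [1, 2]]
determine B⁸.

tr B = 5 and det B = 6, so the characteristic polynomial is λ² − (5)λ + (6) with roots 2 and 3.
Eigenvectors give P = [[0, 1], [-1, 1]] with P⁻¹ = [[1, -1], [1, 0]], and B = P·diag(2, 3)·P⁻¹.
Then B⁸ = P·diag(256, 6561)·P⁻¹ = [[0, 6561], [-256, 6561]] · [[1, -1], [1, 0]] = [[6561, 0], [6305, 256]].

[[6561, 0], [6305, 256]]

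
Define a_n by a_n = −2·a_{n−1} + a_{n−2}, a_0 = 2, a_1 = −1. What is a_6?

With companion matrix Q = [[−2, 1], [1, 0]], [a_n, a_{n−1}]ᵀ = Q·[a_{n−1}, a_{n−2}]ᵀ, so [a_6, a_5]ᵀ = Q⁵·[a_1, a_0]ᵀ.
Q⁵ = [[−70, 29], [29, −12]], giving [a_6, a_5]ᵀ = [[128], [−53]].

128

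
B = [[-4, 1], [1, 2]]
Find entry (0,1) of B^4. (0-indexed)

-44

B^2 = [[17, -2], [-2, 5]]
B^3 = [[-70, 13], [13, 8]]
B^4 = [[293, -44], [-44, 29]]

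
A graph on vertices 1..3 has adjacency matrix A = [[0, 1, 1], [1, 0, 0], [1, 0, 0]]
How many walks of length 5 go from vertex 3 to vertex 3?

The number of length-5 walks from vertex 3 to vertex 3 is entry (3,3) of A⁵, where A is the adjacency matrix.
A² = [[2, 0, 0], [0, 1, 1], [0, 1, 1]]
A³ = [[0, 2, 2], [2, 0, 0], [2, 0, 0]]
A⁴ = [[4, 0, 0], [0, 2, 2], [0, 2, 2]]
A⁵ = [[0, 4, 4], [4, 0, 0], [4, 0, 0]]

0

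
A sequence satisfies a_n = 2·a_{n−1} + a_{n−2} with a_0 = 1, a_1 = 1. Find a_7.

239

With companion matrix B = [[2, 1], [1, 0]], [a_n, a_{n−1}]ᵀ = B·[a_{n−1}, a_{n−2}]ᵀ, so [a_7, a_6]ᵀ = B^6·[a_1, a_0]ᵀ.
B^6 = [[169, 70], [70, 29]], giving [a_7, a_6]ᵀ = [[239], [99]].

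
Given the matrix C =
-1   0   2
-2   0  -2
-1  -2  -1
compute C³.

C² = [[-1, -4, -4], [4, 4, -2], [6, 2, 3]]
C³ = [[13, 8, 10], [-10, 4, 2], [-13, -6, 5]]

[[13, 8, 10], [-10, 4, 2], [-13, -6, 5]]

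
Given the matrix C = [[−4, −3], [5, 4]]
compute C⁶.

[[1, 0], [0, 1]]

C² = I (check: tr C = 0 and det C = −1), so C⁶ = I since 6 is even.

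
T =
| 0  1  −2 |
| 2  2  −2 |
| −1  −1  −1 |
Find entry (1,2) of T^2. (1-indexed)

4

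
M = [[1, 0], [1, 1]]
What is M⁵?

M = I + N where N = [[0, 0], [1, 0]] is strictly lower-triangular, so N² = 0.
(I + N)⁵ = I + 5·N = [[1, 0], [5, 1]].

[[1, 0], [5, 1]]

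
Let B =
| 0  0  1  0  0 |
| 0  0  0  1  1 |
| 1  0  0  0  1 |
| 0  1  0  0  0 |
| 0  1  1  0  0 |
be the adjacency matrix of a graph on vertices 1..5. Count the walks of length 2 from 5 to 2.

0

The number of length-2 walks from vertex 5 to vertex 2 is entry (5,2) of B², where B is the adjacency matrix.
B² = [[1, 0, 0, 0, 1], [0, 2, 1, 0, 0], [0, 1, 2, 0, 0], [0, 0, 0, 1, 1], [1, 0, 0, 1, 2]]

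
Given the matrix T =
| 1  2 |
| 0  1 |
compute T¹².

T = I + N where N = [[0, 2], [0, 0]] is strictly upper-triangular, so N² = 0.
(I + N)¹² = I + 12·N = [[1, 24], [0, 1]].

[[1, 24], [0, 1]]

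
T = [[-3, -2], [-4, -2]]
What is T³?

T² = [[17, 10], [20, 12]]
T³ = [[-91, -54], [-108, -64]]

[[-91, -54], [-108, -64]]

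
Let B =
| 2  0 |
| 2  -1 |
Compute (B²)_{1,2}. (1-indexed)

0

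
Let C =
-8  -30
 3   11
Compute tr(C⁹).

tr C = 3 and det C = 2, so the characteristic polynomial is λ² − (3)λ + (2) with roots 2 and 1.
Eigenvectors give P = [[3, -10], [-1, 3]] with P⁻¹ = [[-3, -10], [-1, -3]], and C = P·diag(2, 1)·P⁻¹.
Then C⁹ = P·diag(512, 1)·P⁻¹ = [[1536, -10], [-512, 3]] · [[-3, -10], [-1, -3]] = [[-4598, -15330], [1533, 5111]].

513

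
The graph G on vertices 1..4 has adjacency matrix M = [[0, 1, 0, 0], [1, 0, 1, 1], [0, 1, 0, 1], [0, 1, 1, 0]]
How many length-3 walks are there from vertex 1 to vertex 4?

1

The number of length-3 walks from vertex 1 to vertex 4 is entry (1,4) of M³, where M is the adjacency matrix.
M² = [[1, 0, 1, 1], [0, 3, 1, 1], [1, 1, 2, 1], [1, 1, 1, 2]]
M³ = [[0, 3, 1, 1], [3, 2, 4, 4], [1, 4, 2, 3], [1, 4, 3, 2]]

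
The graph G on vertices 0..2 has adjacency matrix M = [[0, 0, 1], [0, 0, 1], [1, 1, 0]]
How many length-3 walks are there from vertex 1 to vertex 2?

The number of length-3 walks from vertex 1 to vertex 2 is entry (1,2) of M^3, where M is the adjacency matrix.
M^2 = [[1, 1, 0], [1, 1, 0], [0, 0, 2]]
M^3 = [[0, 0, 2], [0, 0, 2], [2, 2, 0]]

2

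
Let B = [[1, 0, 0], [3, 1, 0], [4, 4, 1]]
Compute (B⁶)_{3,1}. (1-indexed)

B = I + N where N = [[0, 0, 0], [3, 0, 0], [4, 4, 0]] is strictly lower-triangular, so N³ = 0.
(I + N)⁶ = I + 6·N + 15·N² = [[1, 0, 0], [18, 1, 0], [204, 24, 1]].

204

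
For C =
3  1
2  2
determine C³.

[[43, 21], [42, 22]]

C² = [[11, 5], [10, 6]]
C³ = [[43, 21], [42, 22]]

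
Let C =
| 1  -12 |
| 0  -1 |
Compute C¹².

C² = I (check: tr C = 0 and det C = -1), so C¹² = I since 12 is even.

[[1, 0], [0, 1]]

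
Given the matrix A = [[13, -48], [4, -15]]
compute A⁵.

[[733, -2928], [244, -975]]

tr A = -2 and det A = -3, so the characteristic polynomial is λ² − (-2)λ + (-3) with roots 1 and -3.
Eigenvectors give P = [[4, 3], [1, 1]] with P⁻¹ = [[1, -3], [-1, 4]], and A = P·diag(1, -3)·P⁻¹.
Then A⁵ = P·diag(1, -243)·P⁻¹ = [[4, -729], [1, -243]] · [[1, -3], [-1, 4]] = [[733, -2928], [244, -975]].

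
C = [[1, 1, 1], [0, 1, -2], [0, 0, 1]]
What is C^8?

[[1, 8, -48], [0, 1, -16], [0, 0, 1]]

C = I + N where N = [[0, 1, 1], [0, 0, -2], [0, 0, 0]] is strictly upper-triangular, so N^3 = 0.
(I + N)^8 = I + 8·N + 28·N^2 = [[1, 8, -48], [0, 1, -16], [0, 0, 1]].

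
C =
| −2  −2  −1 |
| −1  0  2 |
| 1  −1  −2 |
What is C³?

[[−15, −10, 5], [−11, −5, 2], [7, 5, 1]]

C² = [[5, 5, 0], [4, 0, −3], [−3, 0, 1]]
C³ = [[−15, −10, 5], [−11, −5, 2], [7, 5, 1]]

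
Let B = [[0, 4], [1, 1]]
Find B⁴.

[[20, 36], [9, 29]]

B² = [[4, 4], [1, 5]]
B³ = [[4, 20], [5, 9]]
B⁴ = [[20, 36], [9, 29]]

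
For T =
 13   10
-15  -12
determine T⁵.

tr T = 1 and det T = -6, so the characteristic polynomial is λ² − (1)λ + (-6) with roots -2 and 3.
Eigenvectors give P = [[-2, -1], [3, 1]] with P⁻¹ = [[1, 1], [-3, -2]], and T = P·diag(-2, 3)·P⁻¹.
Then T⁵ = P·diag(-32, 243)·P⁻¹ = [[64, -243], [-96, 243]] · [[1, 1], [-3, -2]] = [[793, 550], [-825, -582]].

[[793, 550], [-825, -582]]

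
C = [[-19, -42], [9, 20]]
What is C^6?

tr C = 1 and det C = -2, so the characteristic polynomial is λ² − (1)λ + (-2) with roots 2 and -1.
Eigenvectors give P = [[2, 7], [-1, -3]] with P⁻¹ = [[-3, -7], [1, 2]], and C = P·diag(2, -1)·P⁻¹.
Then C^6 = P·diag(64, 1)·P⁻¹ = [[128, 7], [-64, -3]] · [[-3, -7], [1, 2]] = [[-377, -882], [189, 442]].

[[-377, -882], [189, 442]]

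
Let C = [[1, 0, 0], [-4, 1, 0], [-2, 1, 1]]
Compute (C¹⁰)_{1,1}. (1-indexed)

C = I + N where N = [[0, 0, 0], [-4, 0, 0], [-2, 1, 0]] is strictly lower-triangular, so N³ = 0.
(I + N)¹⁰ = I + 10·N + 45·N² = [[1, 0, 0], [-40, 1, 0], [-200, 10, 1]].

1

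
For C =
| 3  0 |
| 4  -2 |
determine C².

[[9, 0], [4, 4]]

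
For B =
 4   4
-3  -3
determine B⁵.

B² = B (a projection; rank 1, trace 1), so B⁵ = B.

[[4, 4], [-3, -3]]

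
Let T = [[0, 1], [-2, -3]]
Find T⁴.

[[-14, -15], [30, 31]]

tr T = -3 and det T = 2, so the characteristic polynomial is λ² − (-3)λ + (2) with roots -2 and -1.
Eigenvectors give P = [[-1, -1], [2, 1]] with P⁻¹ = [[1, 1], [-2, -1]], and T = P·diag(-2, -1)·P⁻¹.
Then T⁴ = P·diag(16, 1)·P⁻¹ = [[-16, -1], [32, 1]] · [[1, 1], [-2, -1]] = [[-14, -15], [30, 31]].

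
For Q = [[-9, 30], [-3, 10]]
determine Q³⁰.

[[-9, 30], [-3, 10]]

Q² = Q (a projection; rank 1, trace 1), so Q³⁰ = Q.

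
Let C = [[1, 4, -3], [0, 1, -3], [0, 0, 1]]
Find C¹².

[[1, 48, -828], [0, 1, -36], [0, 0, 1]]

C = I + N where N = [[0, 4, -3], [0, 0, -3], [0, 0, 0]] is strictly upper-triangular, so N³ = 0.
(I + N)¹² = I + 12·N + 66·N² = [[1, 48, -828], [0, 1, -36], [0, 0, 1]].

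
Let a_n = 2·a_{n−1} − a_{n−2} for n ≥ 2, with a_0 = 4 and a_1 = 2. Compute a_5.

With companion matrix C = [[2, −1], [1, 0]], [a_n, a_{n−1}]ᵀ = C·[a_{n−1}, a_{n−2}]ᵀ, so [a_5, a_4]ᵀ = C^4·[a_1, a_0]ᵀ.
C^4 = [[5, −4], [4, −3]], giving [a_5, a_4]ᵀ = [[−6], [−4]].

−6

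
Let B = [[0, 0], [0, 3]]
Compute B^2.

[[0, 0], [0, 9]]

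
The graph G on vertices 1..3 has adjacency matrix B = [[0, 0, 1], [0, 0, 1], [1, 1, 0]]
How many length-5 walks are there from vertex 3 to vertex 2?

4

The number of length-5 walks from vertex 3 to vertex 2 is entry (3,2) of B^5, where B is the adjacency matrix.
B^2 = [[1, 1, 0], [1, 1, 0], [0, 0, 2]]
B^3 = [[0, 0, 2], [0, 0, 2], [2, 2, 0]]
B^4 = [[2, 2, 0], [2, 2, 0], [0, 0, 4]]
B^5 = [[0, 0, 4], [0, 0, 4], [4, 4, 0]]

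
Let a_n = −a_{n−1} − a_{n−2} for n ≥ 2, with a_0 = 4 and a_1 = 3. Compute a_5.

−7

With companion matrix M = [[−1, −1], [1, 0]], [a_n, a_{n−1}]ᵀ = M·[a_{n−1}, a_{n−2}]ᵀ, so [a_5, a_4]ᵀ = M⁴·[a_1, a_0]ᵀ.
M⁴ = [[−1, −1], [1, 0]], giving [a_5, a_4]ᵀ = [[−7], [3]].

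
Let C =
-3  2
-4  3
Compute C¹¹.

C² = I (check: tr C = 0 and det C = -1), so C¹¹ = C since 11 is odd.

[[-3, 2], [-4, 3]]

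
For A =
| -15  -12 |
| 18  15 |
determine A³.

tr A = 0 and det A = -9, so the characteristic polynomial is λ² − (0)λ + (-9) with roots -3 and 3.
Eigenvectors give P = [[1, -2], [-1, 3]] with P⁻¹ = [[3, 2], [1, 1]], and A = P·diag(-3, 3)·P⁻¹.
Then A³ = P·diag(-27, 27)·P⁻¹ = [[-27, -54], [27, 81]] · [[3, 2], [1, 1]] = [[-135, -108], [162, 135]].

[[-135, -108], [162, 135]]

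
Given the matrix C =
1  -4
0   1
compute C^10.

C = I + N where N = [[0, -4], [0, 0]] is strictly upper-triangular, so N^2 = 0.
(I + N)^10 = I + 10·N = [[1, -40], [0, 1]].

[[1, -40], [0, 1]]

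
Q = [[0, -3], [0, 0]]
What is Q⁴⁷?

[[0, 0], [0, 0]]

Q is strictly triangular, hence nilpotent: Q² = 0, so Q⁴⁷ = 0.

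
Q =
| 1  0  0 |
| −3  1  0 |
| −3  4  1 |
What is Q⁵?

Q = I + N where N = [[0, 0, 0], [−3, 0, 0], [−3, 4, 0]] is strictly lower-triangular, so N³ = 0.
(I + N)⁵ = I + 5·N + 10·N² = [[1, 0, 0], [−15, 1, 0], [−135, 20, 1]].

[[1, 0, 0], [−15, 1, 0], [−135, 20, 1]]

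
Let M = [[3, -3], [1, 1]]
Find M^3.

[[6, -30], [10, -14]]

M^2 = [[6, -12], [4, -2]]
M^3 = [[6, -30], [10, -14]]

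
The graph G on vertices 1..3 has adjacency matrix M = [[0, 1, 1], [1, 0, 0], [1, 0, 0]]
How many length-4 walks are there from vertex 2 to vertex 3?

The number of length-4 walks from vertex 2 to vertex 3 is entry (2,3) of M⁴, where M is the adjacency matrix.
M² = [[2, 0, 0], [0, 1, 1], [0, 1, 1]]
M³ = [[0, 2, 2], [2, 0, 0], [2, 0, 0]]
M⁴ = [[4, 0, 0], [0, 2, 2], [0, 2, 2]]

2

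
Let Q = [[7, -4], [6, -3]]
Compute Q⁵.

[[727, -484], [726, -483]]

tr Q = 4 and det Q = 3, so the characteristic polynomial is λ² − (4)λ + (3) with roots 1 and 3.
Eigenvectors give P = [[-2, 1], [-3, 1]] with P⁻¹ = [[1, -1], [3, -2]], and Q = P·diag(1, 3)·P⁻¹.
Then Q⁵ = P·diag(1, 243)·P⁻¹ = [[-2, 243], [-3, 243]] · [[1, -1], [3, -2]] = [[727, -484], [726, -483]].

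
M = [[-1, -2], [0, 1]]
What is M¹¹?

M² = I (check: tr M = 0 and det M = -1), so M¹¹ = M since 11 is odd.

[[-1, -2], [0, 1]]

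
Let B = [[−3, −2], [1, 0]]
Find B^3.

tr B = −3 and det B = 2, so the characteristic polynomial is λ² − (−3)λ + (2) with roots −2 and −1.
Eigenvectors give P = [[−2, −1], [1, 1]] with P⁻¹ = [[−1, −1], [1, 2]], and B = P·diag(−2, −1)·P⁻¹.
Then B^3 = P·diag(−8, −1)·P⁻¹ = [[16, 1], [−8, −1]] · [[−1, −1], [1, 2]] = [[−15, −14], [7, 6]].

[[−15, −14], [7, 6]]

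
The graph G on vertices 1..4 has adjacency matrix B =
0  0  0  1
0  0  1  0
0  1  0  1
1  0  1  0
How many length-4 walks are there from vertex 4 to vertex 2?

The number of length-4 walks from vertex 4 to vertex 2 is entry (4,2) of B^4, where B is the adjacency matrix.
B^2 = [[1, 0, 1, 0], [0, 1, 0, 1], [1, 0, 2, 0], [0, 1, 0, 2]]
B^3 = [[0, 1, 0, 2], [1, 0, 2, 0], [0, 2, 0, 3], [2, 0, 3, 0]]
B^4 = [[2, 0, 3, 0], [0, 2, 0, 3], [3, 0, 5, 0], [0, 3, 0, 5]]

3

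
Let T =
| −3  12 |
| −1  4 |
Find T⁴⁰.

T² = T (a projection; rank 1, trace 1), so T⁴⁰ = T.

[[−3, 12], [−1, 4]]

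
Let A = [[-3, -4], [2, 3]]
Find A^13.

[[-3, -4], [2, 3]]

A² = I (check: tr A = 0 and det A = -1), so A^13 = A since 13 is odd.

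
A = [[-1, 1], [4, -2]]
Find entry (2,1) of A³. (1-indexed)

44

A² = [[5, -3], [-12, 8]]
A³ = [[-17, 11], [44, -28]]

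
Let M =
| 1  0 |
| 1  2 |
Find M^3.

tr M = 3 and det M = 2, so the characteristic polynomial is λ² − (3)λ + (2) with roots 1 and 2.
Eigenvectors give P = [[−1, 0], [1, 1]] with P⁻¹ = [[−1, 0], [1, 1]], and M = P·diag(1, 2)·P⁻¹.
Then M^3 = P·diag(1, 8)·P⁻¹ = [[−1, 0], [1, 8]] · [[−1, 0], [1, 1]] = [[1, 0], [7, 8]].

[[1, 0], [7, 8]]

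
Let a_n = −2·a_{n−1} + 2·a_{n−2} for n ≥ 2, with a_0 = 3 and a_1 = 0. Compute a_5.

With companion matrix T = [[−2, 2], [1, 0]], [a_n, a_{n−1}]ᵀ = T·[a_{n−1}, a_{n−2}]ᵀ, so [a_5, a_4]ᵀ = T⁴·[a_1, a_0]ᵀ.
T⁴ = [[44, −32], [−16, 12]], giving [a_5, a_4]ᵀ = [[−96], [36]].

−96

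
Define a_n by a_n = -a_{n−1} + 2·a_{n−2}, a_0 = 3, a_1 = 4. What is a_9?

With companion matrix M = [[-1, 2], [1, 0]], [a_n, a_{n−1}]ᵀ = M·[a_{n−1}, a_{n−2}]ᵀ, so [a_9, a_8]ᵀ = M⁸·[a_1, a_0]ᵀ.
M⁸ = [[171, -170], [-85, 86]], giving [a_9, a_8]ᵀ = [[174], [-82]].

174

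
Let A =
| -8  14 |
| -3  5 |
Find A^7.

[[-890, 1778], [-381, 761]]

tr A = -3 and det A = 2, so the characteristic polynomial is λ² − (-3)λ + (2) with roots -2 and -1.
Eigenvectors give P = [[7, 2], [3, 1]] with P⁻¹ = [[1, -2], [-3, 7]], and A = P·diag(-2, -1)·P⁻¹.
Then A^7 = P·diag(-128, -1)·P⁻¹ = [[-896, -2], [-384, -1]] · [[1, -2], [-3, 7]] = [[-890, 1778], [-381, 761]].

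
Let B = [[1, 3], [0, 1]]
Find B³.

B = I + N where N = [[0, 3], [0, 0]] is strictly upper-triangular, so N² = 0.
(I + N)³ = I + 3·N = [[1, 9], [0, 1]].

[[1, 9], [0, 1]]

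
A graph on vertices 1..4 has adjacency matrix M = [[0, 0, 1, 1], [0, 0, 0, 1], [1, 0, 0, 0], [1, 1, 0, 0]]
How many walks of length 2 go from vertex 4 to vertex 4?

The number of length-2 walks from vertex 4 to vertex 4 is entry (4,4) of M^2, where M is the adjacency matrix.
M^2 = [[2, 1, 0, 0], [1, 1, 0, 0], [0, 0, 1, 1], [0, 0, 1, 2]]

2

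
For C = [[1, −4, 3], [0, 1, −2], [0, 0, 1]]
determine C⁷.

C = I + N where N = [[0, −4, 3], [0, 0, −2], [0, 0, 0]] is strictly upper-triangular, so N³ = 0.
(I + N)⁷ = I + 7·N + 21·N² = [[1, −28, 189], [0, 1, −14], [0, 0, 1]].

[[1, −28, 189], [0, 1, −14], [0, 0, 1]]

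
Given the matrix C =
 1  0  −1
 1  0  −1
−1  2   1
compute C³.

[[2, −4, −2], [2, −4, −2], [2, 0, −2]]

C² = [[2, −2, −2], [2, −2, −2], [0, 2, 0]]
C³ = [[2, −4, −2], [2, −4, −2], [2, 0, −2]]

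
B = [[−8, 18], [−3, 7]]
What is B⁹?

[[−1538, 3078], [−513, 1027]]

tr B = −1 and det B = −2, so the characteristic polynomial is λ² − (−1)λ + (−2) with roots 1 and −2.
Eigenvectors give P = [[−2, 3], [−1, 1]] with P⁻¹ = [[1, −3], [1, −2]], and B = P·diag(1, −2)·P⁻¹.
Then B⁹ = P·diag(1, −512)·P⁻¹ = [[−2, −1536], [−1, −512]] · [[1, −3], [1, −2]] = [[−1538, 3078], [−513, 1027]].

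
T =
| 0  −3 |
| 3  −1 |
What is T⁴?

[[72, −51], [51, 55]]

T² = [[−9, 3], [−3, −8]]
T³ = [[9, 24], [−24, 17]]
T⁴ = [[72, −51], [51, 55]]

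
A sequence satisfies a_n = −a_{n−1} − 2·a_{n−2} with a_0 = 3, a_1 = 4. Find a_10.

146

With companion matrix B = [[−1, −2], [1, 0]], [a_n, a_{n−1}]ᵀ = B·[a_{n−1}, a_{n−2}]ᵀ, so [a_10, a_9]ᵀ = B^9·[a_1, a_0]ᵀ.
B^9 = [[11, 34], [−17, −6]], giving [a_10, a_9]ᵀ = [[146], [−86]].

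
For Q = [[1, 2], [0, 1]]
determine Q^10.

Q = I + N where N = [[0, 2], [0, 0]] is strictly upper-triangular, so N^2 = 0.
(I + N)^10 = I + 10·N = [[1, 20], [0, 1]].

[[1, 20], [0, 1]]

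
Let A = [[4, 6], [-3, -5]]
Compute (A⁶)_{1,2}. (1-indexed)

-126

tr A = -1 and det A = -2, so the characteristic polynomial is λ² − (-1)λ + (-2) with roots -2 and 1.
Eigenvectors give P = [[-1, -2], [1, 1]] with P⁻¹ = [[1, 2], [-1, -1]], and A = P·diag(-2, 1)·P⁻¹.
Then A⁶ = P·diag(64, 1)·P⁻¹ = [[-64, -2], [64, 1]] · [[1, 2], [-1, -1]] = [[-62, -126], [63, 127]].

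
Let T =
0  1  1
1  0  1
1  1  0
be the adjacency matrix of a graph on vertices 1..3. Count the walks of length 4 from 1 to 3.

The number of length-4 walks from vertex 1 to vertex 3 is entry (1,3) of T⁴, where T is the adjacency matrix.
T² = [[2, 1, 1], [1, 2, 1], [1, 1, 2]]
T³ = [[2, 3, 3], [3, 2, 3], [3, 3, 2]]
T⁴ = [[6, 5, 5], [5, 6, 5], [5, 5, 6]]

5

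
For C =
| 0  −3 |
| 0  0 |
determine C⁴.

C is strictly triangular, hence nilpotent: C² = 0, so C⁴ = 0.

[[0, 0], [0, 0]]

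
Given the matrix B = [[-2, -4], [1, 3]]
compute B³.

B² = [[0, -4], [1, 5]]
B³ = [[-4, -12], [3, 11]]

[[-4, -12], [3, 11]]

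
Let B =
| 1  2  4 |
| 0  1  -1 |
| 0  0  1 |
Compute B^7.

[[1, 14, -14], [0, 1, -7], [0, 0, 1]]

B = I + N where N = [[0, 2, 4], [0, 0, -1], [0, 0, 0]] is strictly upper-triangular, so N^3 = 0.
(I + N)^7 = I + 7·N + 21·N^2 = [[1, 14, -14], [0, 1, -7], [0, 0, 1]].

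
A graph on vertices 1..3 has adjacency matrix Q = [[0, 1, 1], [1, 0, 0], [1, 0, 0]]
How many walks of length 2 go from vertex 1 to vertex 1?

The number of length-2 walks from vertex 1 to vertex 1 is entry (1,1) of Q^2, where Q is the adjacency matrix.
Q^2 = [[2, 0, 0], [0, 1, 1], [0, 1, 1]]

2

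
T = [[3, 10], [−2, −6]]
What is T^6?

tr T = −3 and det T = 2, so the characteristic polynomial is λ² − (−3)λ + (2) with roots −1 and −2.
Eigenvectors give P = [[5, −2], [−2, 1]] with P⁻¹ = [[1, 2], [2, 5]], and T = P·diag(−1, −2)·P⁻¹.
Then T^6 = P·diag(1, 64)·P⁻¹ = [[5, −128], [−2, 64]] · [[1, 2], [2, 5]] = [[−251, −630], [126, 316]].

[[−251, −630], [126, 316]]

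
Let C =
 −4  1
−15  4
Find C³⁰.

[[1, 0], [0, 1]]

C² = I (check: tr C = 0 and det C = −1), so C³⁰ = I since 30 is even.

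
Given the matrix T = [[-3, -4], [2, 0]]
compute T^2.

[[1, 12], [-6, -8]]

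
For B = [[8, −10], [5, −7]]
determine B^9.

[[39878, −40390], [20195, −20707]]

tr B = 1 and det B = −6, so the characteristic polynomial is λ² − (1)λ + (−6) with roots −2 and 3.
Eigenvectors give P = [[−1, 2], [−1, 1]] with P⁻¹ = [[1, −2], [1, −1]], and B = P·diag(−2, 3)·P⁻¹.
Then B^9 = P·diag(−512, 19683)·P⁻¹ = [[512, 39366], [512, 19683]] · [[1, −2], [1, −1]] = [[39878, −40390], [20195, −20707]].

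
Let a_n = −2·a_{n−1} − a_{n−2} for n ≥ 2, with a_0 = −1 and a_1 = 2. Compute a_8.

−9

With companion matrix T = [[−2, −1], [1, 0]], [a_n, a_{n−1}]ᵀ = T·[a_{n−1}, a_{n−2}]ᵀ, so [a_8, a_7]ᵀ = T^7·[a_1, a_0]ᵀ.
T^7 = [[−8, −7], [7, 6]], giving [a_8, a_7]ᵀ = [[−9], [8]].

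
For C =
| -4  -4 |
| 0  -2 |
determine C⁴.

C² = [[16, 24], [0, 4]]
C³ = [[-64, -112], [0, -8]]
C⁴ = [[256, 480], [0, 16]]

[[256, 480], [0, 16]]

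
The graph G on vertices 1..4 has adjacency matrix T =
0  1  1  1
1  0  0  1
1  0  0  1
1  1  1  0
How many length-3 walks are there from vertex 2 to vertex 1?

The number of length-3 walks from vertex 2 to vertex 1 is entry (2,1) of T^3, where T is the adjacency matrix.
T^2 = [[3, 1, 1, 2], [1, 2, 2, 1], [1, 2, 2, 1], [2, 1, 1, 3]]
T^3 = [[4, 5, 5, 5], [5, 2, 2, 5], [5, 2, 2, 5], [5, 5, 5, 4]]

5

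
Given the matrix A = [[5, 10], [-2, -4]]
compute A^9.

A² = A (a projection; rank 1, trace 1), so A^9 = A.

[[5, 10], [-2, -4]]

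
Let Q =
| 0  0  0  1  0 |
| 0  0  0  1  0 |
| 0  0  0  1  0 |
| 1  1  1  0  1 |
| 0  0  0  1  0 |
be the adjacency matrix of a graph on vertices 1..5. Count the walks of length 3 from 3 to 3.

The number of length-3 walks from vertex 3 to vertex 3 is entry (3,3) of Q³, where Q is the adjacency matrix.
Q² = [[1, 1, 1, 0, 1], [1, 1, 1, 0, 1], [1, 1, 1, 0, 1], [0, 0, 0, 4, 0], [1, 1, 1, 0, 1]]
Q³ = [[0, 0, 0, 4, 0], [0, 0, 0, 4, 0], [0, 0, 0, 4, 0], [4, 4, 4, 0, 4], [0, 0, 0, 4, 0]]

0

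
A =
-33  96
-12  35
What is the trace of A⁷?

tr A = 2 and det A = -3, so the characteristic polynomial is λ² − (2)λ + (-3) with roots -1 and 3.
Eigenvectors give P = [[3, -8], [1, -3]] with P⁻¹ = [[3, -8], [1, -3]], and A = P·diag(-1, 3)·P⁻¹.
Then A⁷ = P·diag(-1, 2187)·P⁻¹ = [[-3, -17496], [-1, -6561]] · [[3, -8], [1, -3]] = [[-17505, 52512], [-6564, 19691]].

2186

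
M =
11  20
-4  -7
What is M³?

tr M = 4 and det M = 3, so the characteristic polynomial is λ² − (4)λ + (3) with roots 1 and 3.
Eigenvectors give P = [[2, 5], [-1, -2]] with P⁻¹ = [[-2, -5], [1, 2]], and M = P·diag(1, 3)·P⁻¹.
Then M³ = P·diag(1, 27)·P⁻¹ = [[2, 135], [-1, -54]] · [[-2, -5], [1, 2]] = [[131, 260], [-52, -103]].

[[131, 260], [-52, -103]]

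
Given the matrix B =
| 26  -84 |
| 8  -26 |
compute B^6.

[[64, 0], [0, 64]]

tr B = 0 and det B = -4, so the characteristic polynomial is λ² − (0)λ + (-4) with roots 2 and -2.
Eigenvectors give P = [[7, 3], [2, 1]] with P⁻¹ = [[1, -3], [-2, 7]], and B = P·diag(2, -2)·P⁻¹.
Then B^6 = P·diag(64, 64)·P⁻¹ = [[448, 192], [128, 64]] · [[1, -3], [-2, 7]] = [[64, 0], [0, 64]].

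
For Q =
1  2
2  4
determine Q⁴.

[[125, 250], [250, 500]]

Q² = [[5, 10], [10, 20]]
Q³ = [[25, 50], [50, 100]]
Q⁴ = [[125, 250], [250, 500]]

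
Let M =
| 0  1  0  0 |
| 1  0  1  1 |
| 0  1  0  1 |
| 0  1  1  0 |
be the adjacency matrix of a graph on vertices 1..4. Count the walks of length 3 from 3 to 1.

1

The number of length-3 walks from vertex 3 to vertex 1 is entry (3,1) of M³, where M is the adjacency matrix.
M² = [[1, 0, 1, 1], [0, 3, 1, 1], [1, 1, 2, 1], [1, 1, 1, 2]]
M³ = [[0, 3, 1, 1], [3, 2, 4, 4], [1, 4, 2, 3], [1, 4, 3, 2]]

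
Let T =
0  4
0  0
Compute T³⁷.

[[0, 0], [0, 0]]

T is strictly triangular, hence nilpotent: T² = 0, so T³⁷ = 0.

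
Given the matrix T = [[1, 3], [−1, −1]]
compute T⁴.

T² = [[−2, 0], [0, −2]]
T³ = [[−2, −6], [2, 2]]
T⁴ = [[4, 0], [0, 4]]

[[4, 0], [0, 4]]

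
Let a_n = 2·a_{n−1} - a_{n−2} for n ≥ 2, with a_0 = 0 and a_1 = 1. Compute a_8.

With companion matrix T = [[2, -1], [1, 0]], [a_n, a_{n−1}]ᵀ = T·[a_{n−1}, a_{n−2}]ᵀ, so [a_8, a_7]ᵀ = T⁷·[a_1, a_0]ᵀ.
T⁷ = [[8, -7], [7, -6]], giving [a_8, a_7]ᵀ = [[8], [7]].

8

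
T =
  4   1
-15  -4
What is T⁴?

[[1, 0], [0, 1]]

T² = I (check: tr T = 0 and det T = -1), so T⁴ = I since 4 is even.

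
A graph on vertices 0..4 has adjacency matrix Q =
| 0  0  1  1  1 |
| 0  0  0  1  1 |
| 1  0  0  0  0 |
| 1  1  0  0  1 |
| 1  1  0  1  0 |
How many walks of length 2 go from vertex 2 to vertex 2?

The number of length-2 walks from vertex 2 to vertex 2 is entry (2,2) of Q^2, where Q is the adjacency matrix.
Q^2 = [[3, 2, 0, 1, 1], [2, 2, 0, 1, 1], [0, 0, 1, 1, 1], [1, 1, 1, 3, 2], [1, 1, 1, 2, 3]]

1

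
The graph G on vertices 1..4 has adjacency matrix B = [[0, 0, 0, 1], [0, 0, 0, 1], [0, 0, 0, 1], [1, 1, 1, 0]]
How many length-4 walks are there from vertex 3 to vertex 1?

The number of length-4 walks from vertex 3 to vertex 1 is entry (3,1) of B^4, where B is the adjacency matrix.
B^2 = [[1, 1, 1, 0], [1, 1, 1, 0], [1, 1, 1, 0], [0, 0, 0, 3]]
B^3 = [[0, 0, 0, 3], [0, 0, 0, 3], [0, 0, 0, 3], [3, 3, 3, 0]]
B^4 = [[3, 3, 3, 0], [3, 3, 3, 0], [3, 3, 3, 0], [0, 0, 0, 9]]

3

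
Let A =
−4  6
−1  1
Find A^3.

[[−22, 42], [−7, 13]]

tr A = −3 and det A = 2, so the characteristic polynomial is λ² − (−3)λ + (2) with roots −1 and −2.
Eigenvectors give P = [[−2, 3], [−1, 1]] with P⁻¹ = [[1, −3], [1, −2]], and A = P·diag(−1, −2)·P⁻¹.
Then A^3 = P·diag(−1, −8)·P⁻¹ = [[2, −24], [1, −8]] · [[1, −3], [1, −2]] = [[−22, 42], [−7, 13]].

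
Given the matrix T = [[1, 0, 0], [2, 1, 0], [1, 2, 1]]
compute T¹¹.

T = I + N where N = [[0, 0, 0], [2, 0, 0], [1, 2, 0]] is strictly lower-triangular, so N³ = 0.
(I + N)¹¹ = I + 11·N + 55·N² = [[1, 0, 0], [22, 1, 0], [231, 22, 1]].

[[1, 0, 0], [22, 1, 0], [231, 22, 1]]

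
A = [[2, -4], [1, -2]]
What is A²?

[[0, 0], [0, 0]]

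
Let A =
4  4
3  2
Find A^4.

[[1216, 1056], [792, 688]]

A^2 = [[28, 24], [18, 16]]
A^3 = [[184, 160], [120, 104]]
A^4 = [[1216, 1056], [792, 688]]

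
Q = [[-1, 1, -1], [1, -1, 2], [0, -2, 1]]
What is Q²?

[[2, 0, 2], [-2, -2, -1], [-2, 0, -3]]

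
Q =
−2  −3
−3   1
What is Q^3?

Q^2 = [[13, 3], [3, 10]]
Q^3 = [[−35, −36], [−36, 1]]

[[−35, −36], [−36, 1]]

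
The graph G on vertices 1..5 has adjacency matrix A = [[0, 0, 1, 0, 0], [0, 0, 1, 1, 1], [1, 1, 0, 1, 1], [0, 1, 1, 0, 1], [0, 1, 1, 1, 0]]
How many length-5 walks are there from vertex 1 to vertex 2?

22

The number of length-5 walks from vertex 1 to vertex 2 is entry (1,2) of A⁵, where A is the adjacency matrix.
A² = [[1, 1, 0, 1, 1], [1, 3, 2, 2, 2], [0, 2, 4, 2, 2], [1, 2, 2, 3, 2], [1, 2, 2, 2, 3]]
A³ = [[0, 2, 4, 2, 2], [2, 6, 8, 7, 7], [4, 8, 6, 8, 8], [2, 7, 8, 6, 7], [2, 7, 8, 7, 6]]
A⁴ = [[4, 8, 6, 8, 8], [8, 22, 22, 21, 21], [6, 22, 28, 22, 22], [8, 21, 22, 22, 21], [8, 21, 22, 21, 22]]
A⁵ = [[6, 22, 28, 22, 22], [22, 64, 72, 65, 65], [28, 72, 72, 72, 72], [22, 65, 72, 64, 65], [22, 65, 72, 65, 64]]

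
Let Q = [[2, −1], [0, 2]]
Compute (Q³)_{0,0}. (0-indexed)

8

Q² = [[4, −4], [0, 4]]
Q³ = [[8, −12], [0, 8]]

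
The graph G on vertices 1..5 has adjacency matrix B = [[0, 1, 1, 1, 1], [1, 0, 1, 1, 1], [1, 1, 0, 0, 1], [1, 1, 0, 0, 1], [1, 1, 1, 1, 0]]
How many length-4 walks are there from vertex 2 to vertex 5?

The number of length-4 walks from vertex 2 to vertex 5 is entry (2,5) of B⁴, where B is the adjacency matrix.
B² = [[4, 3, 2, 2, 3], [3, 4, 2, 2, 3], [2, 2, 3, 3, 2], [2, 2, 3, 3, 2], [3, 3, 2, 2, 4]]
B³ = [[10, 11, 10, 10, 11], [11, 10, 10, 10, 11], [10, 10, 6, 6, 10], [10, 10, 6, 6, 10], [11, 11, 10, 10, 10]]
B⁴ = [[42, 41, 32, 32, 41], [41, 42, 32, 32, 41], [32, 32, 30, 30, 32], [32, 32, 30, 30, 32], [41, 41, 32, 32, 42]]

41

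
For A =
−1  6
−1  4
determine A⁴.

tr A = 3 and det A = 2, so the characteristic polynomial is λ² − (3)λ + (2) with roots 1 and 2.
Eigenvectors give P = [[−3, 2], [−1, 1]] with P⁻¹ = [[−1, 2], [−1, 3]], and A = P·diag(1, 2)·P⁻¹.
Then A⁴ = P·diag(1, 16)·P⁻¹ = [[−3, 32], [−1, 16]] · [[−1, 2], [−1, 3]] = [[−29, 90], [−15, 46]].

[[−29, 90], [−15, 46]]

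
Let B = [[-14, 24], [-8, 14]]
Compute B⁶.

[[64, 0], [0, 64]]

tr B = 0 and det B = -4, so the characteristic polynomial is λ² − (0)λ + (-4) with roots 2 and -2.
Eigenvectors give P = [[-3, 2], [-2, 1]] with P⁻¹ = [[1, -2], [2, -3]], and B = P·diag(2, -2)·P⁻¹.
Then B⁶ = P·diag(64, 64)·P⁻¹ = [[-192, 128], [-128, 64]] · [[1, -2], [2, -3]] = [[64, 0], [0, 64]].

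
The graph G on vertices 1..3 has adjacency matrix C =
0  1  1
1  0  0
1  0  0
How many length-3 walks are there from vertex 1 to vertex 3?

The number of length-3 walks from vertex 1 to vertex 3 is entry (1,3) of C³, where C is the adjacency matrix.
C² = [[2, 0, 0], [0, 1, 1], [0, 1, 1]]
C³ = [[0, 2, 2], [2, 0, 0], [2, 0, 0]]

2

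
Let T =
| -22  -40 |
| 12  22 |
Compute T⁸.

tr T = 0 and det T = -4, so the characteristic polynomial is λ² − (0)λ + (-4) with roots 2 and -2.
Eigenvectors give P = [[-5, -2], [3, 1]] with P⁻¹ = [[1, 2], [-3, -5]], and T = P·diag(2, -2)·P⁻¹.
Then T⁸ = P·diag(256, 256)·P⁻¹ = [[-1280, -512], [768, 256]] · [[1, 2], [-3, -5]] = [[256, 0], [0, 256]].

[[256, 0], [0, 256]]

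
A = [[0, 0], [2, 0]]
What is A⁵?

A is strictly triangular, hence nilpotent: A² = 0, so A⁵ = 0.

[[0, 0], [0, 0]]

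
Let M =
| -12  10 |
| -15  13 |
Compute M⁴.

tr M = 1 and det M = -6, so the characteristic polynomial is λ² − (1)λ + (-6) with roots 3 and -2.
Eigenvectors give P = [[2, 1], [3, 1]] with P⁻¹ = [[-1, 1], [3, -2]], and M = P·diag(3, -2)·P⁻¹.
Then M⁴ = P·diag(81, 16)·P⁻¹ = [[162, 16], [243, 16]] · [[-1, 1], [3, -2]] = [[-114, 130], [-195, 211]].

[[-114, 130], [-195, 211]]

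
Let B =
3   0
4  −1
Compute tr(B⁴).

tr B = 2 and det B = −3, so the characteristic polynomial is λ² − (2)λ + (−3) with roots 3 and −1.
Eigenvectors give P = [[1, 0], [1, −1]] with P⁻¹ = [[1, 0], [1, −1]], and B = P·diag(3, −1)·P⁻¹.
Then B⁴ = P·diag(81, 1)·P⁻¹ = [[81, 0], [81, −1]] · [[1, 0], [1, −1]] = [[81, 0], [80, 1]].

82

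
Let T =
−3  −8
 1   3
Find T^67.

[[−3, −8], [1, 3]]

T² = I (check: tr T = 0 and det T = −1), so T^67 = T since 67 is odd.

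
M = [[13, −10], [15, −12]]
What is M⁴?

[[211, −130], [195, −114]]

tr M = 1 and det M = −6, so the characteristic polynomial is λ² − (1)λ + (−6) with roots −2 and 3.
Eigenvectors give P = [[−2, 1], [−3, 1]] with P⁻¹ = [[1, −1], [3, −2]], and M = P·diag(−2, 3)·P⁻¹.
Then M⁴ = P·diag(16, 81)·P⁻¹ = [[−32, 81], [−48, 81]] · [[1, −1], [3, −2]] = [[211, −130], [195, −114]].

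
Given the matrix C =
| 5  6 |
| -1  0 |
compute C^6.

tr C = 5 and det C = 6, so the characteristic polynomial is λ² − (5)λ + (6) with roots 3 and 2.
Eigenvectors give P = [[3, 2], [-1, -1]] with P⁻¹ = [[1, 2], [-1, -3]], and C = P·diag(3, 2)·P⁻¹.
Then C^6 = P·diag(729, 64)·P⁻¹ = [[2187, 128], [-729, -64]] · [[1, 2], [-1, -3]] = [[2059, 3990], [-665, -1266]].

[[2059, 3990], [-665, -1266]]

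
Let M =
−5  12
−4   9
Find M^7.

tr M = 4 and det M = 3, so the characteristic polynomial is λ² − (4)λ + (3) with roots 1 and 3.
Eigenvectors give P = [[−2, −3], [−1, −2]] with P⁻¹ = [[−2, 3], [1, −2]], and M = P·diag(1, 3)·P⁻¹.
Then M^7 = P·diag(1, 2187)·P⁻¹ = [[−2, −6561], [−1, −4374]] · [[−2, 3], [1, −2]] = [[−6557, 13116], [−4372, 8745]].

[[−6557, 13116], [−4372, 8745]]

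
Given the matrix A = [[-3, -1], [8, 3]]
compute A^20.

A² = I (check: tr A = 0 and det A = -1), so A^20 = I since 20 is even.

[[1, 0], [0, 1]]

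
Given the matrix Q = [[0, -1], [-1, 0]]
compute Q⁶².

Q² = I (check: tr Q = 0 and det Q = -1), so Q⁶² = I since 62 is even.

[[1, 0], [0, 1]]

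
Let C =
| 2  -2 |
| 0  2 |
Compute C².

[[4, -8], [0, 4]]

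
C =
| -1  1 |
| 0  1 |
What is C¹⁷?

[[-1, 1], [0, 1]]

C² = I (check: tr C = 0 and det C = -1), so C¹⁷ = C since 17 is odd.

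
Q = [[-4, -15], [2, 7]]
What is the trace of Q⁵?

33

tr Q = 3 and det Q = 2, so the characteristic polynomial is λ² − (3)λ + (2) with roots 1 and 2.
Eigenvectors give P = [[-3, -5], [1, 2]] with P⁻¹ = [[-2, -5], [1, 3]], and Q = P·diag(1, 2)·P⁻¹.
Then Q⁵ = P·diag(1, 32)·P⁻¹ = [[-3, -160], [1, 64]] · [[-2, -5], [1, 3]] = [[-154, -465], [62, 187]].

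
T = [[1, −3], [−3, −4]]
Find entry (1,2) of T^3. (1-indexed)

−66

T^2 = [[10, 9], [9, 25]]
T^3 = [[−17, −66], [−66, −127]]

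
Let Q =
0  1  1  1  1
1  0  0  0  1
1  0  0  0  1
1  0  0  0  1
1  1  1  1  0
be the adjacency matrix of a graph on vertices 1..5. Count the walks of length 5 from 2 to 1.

55

The number of length-5 walks from vertex 2 to vertex 1 is entry (2,1) of Q^5, where Q is the adjacency matrix.
Q^2 = [[4, 1, 1, 1, 3], [1, 2, 2, 2, 1], [1, 2, 2, 2, 1], [1, 2, 2, 2, 1], [3, 1, 1, 1, 4]]
Q^3 = [[6, 7, 7, 7, 7], [7, 2, 2, 2, 7], [7, 2, 2, 2, 7], [7, 2, 2, 2, 7], [7, 7, 7, 7, 6]]
Q^4 = [[28, 13, 13, 13, 27], [13, 14, 14, 14, 13], [13, 14, 14, 14, 13], [13, 14, 14, 14, 13], [27, 13, 13, 13, 28]]
Q^5 = [[66, 55, 55, 55, 67], [55, 26, 26, 26, 55], [55, 26, 26, 26, 55], [55, 26, 26, 26, 55], [67, 55, 55, 55, 66]]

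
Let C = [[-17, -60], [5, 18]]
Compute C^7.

tr C = 1 and det C = -6, so the characteristic polynomial is λ² − (1)λ + (-6) with roots -2 and 3.
Eigenvectors give P = [[4, -3], [-1, 1]] with P⁻¹ = [[1, 3], [1, 4]], and C = P·diag(-2, 3)·P⁻¹.
Then C^7 = P·diag(-128, 2187)·P⁻¹ = [[-512, -6561], [128, 2187]] · [[1, 3], [1, 4]] = [[-7073, -27780], [2315, 9132]].

[[-7073, -27780], [2315, 9132]]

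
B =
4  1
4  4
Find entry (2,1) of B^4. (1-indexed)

1280

B^2 = [[20, 8], [32, 20]]
B^3 = [[112, 52], [208, 112]]
B^4 = [[656, 320], [1280, 656]]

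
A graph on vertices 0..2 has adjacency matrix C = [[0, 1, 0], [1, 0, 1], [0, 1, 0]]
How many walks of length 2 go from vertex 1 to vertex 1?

The number of length-2 walks from vertex 1 to vertex 1 is entry (1,1) of C², where C is the adjacency matrix.
C² = [[1, 0, 1], [0, 2, 0], [1, 0, 1]]

2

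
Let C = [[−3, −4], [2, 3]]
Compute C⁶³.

C² = I (check: tr C = 0 and det C = −1), so C⁶³ = C since 63 is odd.

[[−3, −4], [2, 3]]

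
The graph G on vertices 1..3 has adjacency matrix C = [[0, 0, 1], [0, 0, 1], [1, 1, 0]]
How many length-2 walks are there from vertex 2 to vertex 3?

The number of length-2 walks from vertex 2 to vertex 3 is entry (2,3) of C², where C is the adjacency matrix.
C² = [[1, 1, 0], [1, 1, 0], [0, 0, 2]]

0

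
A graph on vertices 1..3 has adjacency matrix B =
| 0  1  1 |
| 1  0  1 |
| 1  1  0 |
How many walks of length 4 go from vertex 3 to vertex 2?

The number of length-4 walks from vertex 3 to vertex 2 is entry (3,2) of B^4, where B is the adjacency matrix.
B^2 = [[2, 1, 1], [1, 2, 1], [1, 1, 2]]
B^3 = [[2, 3, 3], [3, 2, 3], [3, 3, 2]]
B^4 = [[6, 5, 5], [5, 6, 5], [5, 5, 6]]

5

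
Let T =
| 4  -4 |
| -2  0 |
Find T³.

[[128, -96], [-48, 32]]

T² = [[24, -16], [-8, 8]]
T³ = [[128, -96], [-48, 32]]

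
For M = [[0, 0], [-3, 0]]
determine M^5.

M is strictly triangular, hence nilpotent: M^2 = 0, so M^5 = 0.

[[0, 0], [0, 0]]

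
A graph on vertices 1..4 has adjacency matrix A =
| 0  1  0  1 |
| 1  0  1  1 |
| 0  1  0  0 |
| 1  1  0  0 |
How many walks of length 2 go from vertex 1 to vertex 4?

1

The number of length-2 walks from vertex 1 to vertex 4 is entry (1,4) of A², where A is the adjacency matrix.
A² = [[2, 1, 1, 1], [1, 3, 0, 1], [1, 0, 1, 1], [1, 1, 1, 2]]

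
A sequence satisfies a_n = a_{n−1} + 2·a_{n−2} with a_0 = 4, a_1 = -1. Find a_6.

With companion matrix B = [[1, 2], [1, 0]], [a_n, a_{n−1}]ᵀ = B·[a_{n−1}, a_{n−2}]ᵀ, so [a_6, a_5]ᵀ = B⁵·[a_1, a_0]ᵀ.
B⁵ = [[21, 22], [11, 10]], giving [a_6, a_5]ᵀ = [[67], [29]].

67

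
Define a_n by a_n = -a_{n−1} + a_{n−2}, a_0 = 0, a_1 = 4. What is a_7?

With companion matrix M = [[-1, 1], [1, 0]], [a_n, a_{n−1}]ᵀ = M·[a_{n−1}, a_{n−2}]ᵀ, so [a_7, a_6]ᵀ = M^6·[a_1, a_0]ᵀ.
M^6 = [[13, -8], [-8, 5]], giving [a_7, a_6]ᵀ = [[52], [-32]].

52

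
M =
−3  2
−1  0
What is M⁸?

[[511, −510], [255, −254]]

tr M = −3 and det M = 2, so the characteristic polynomial is λ² − (−3)λ + (2) with roots −1 and −2.
Eigenvectors give P = [[−1, −2], [−1, −1]] with P⁻¹ = [[1, −2], [−1, 1]], and M = P·diag(−1, −2)·P⁻¹.
Then M⁸ = P·diag(1, 256)·P⁻¹ = [[−1, −512], [−1, −256]] · [[1, −2], [−1, 1]] = [[511, −510], [255, −254]].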